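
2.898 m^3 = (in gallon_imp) 637.5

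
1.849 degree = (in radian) 0.03227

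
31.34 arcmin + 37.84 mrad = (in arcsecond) 9685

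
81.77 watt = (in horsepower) 0.1097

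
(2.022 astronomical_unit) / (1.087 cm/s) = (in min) 4.638e+11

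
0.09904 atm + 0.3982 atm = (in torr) 377.9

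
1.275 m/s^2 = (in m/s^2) 1.275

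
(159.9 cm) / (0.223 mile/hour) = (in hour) 0.004455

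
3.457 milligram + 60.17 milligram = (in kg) 6.363e-05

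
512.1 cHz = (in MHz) 5.121e-06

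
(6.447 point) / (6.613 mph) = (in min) 1.282e-05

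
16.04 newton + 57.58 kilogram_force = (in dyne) 5.807e+07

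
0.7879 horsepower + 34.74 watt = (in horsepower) 0.8345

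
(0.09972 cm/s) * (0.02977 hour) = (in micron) 1.069e+05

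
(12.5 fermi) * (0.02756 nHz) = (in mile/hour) 7.706e-25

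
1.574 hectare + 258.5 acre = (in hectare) 106.2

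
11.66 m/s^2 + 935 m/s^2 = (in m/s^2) 946.7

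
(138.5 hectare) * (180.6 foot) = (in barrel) 4.795e+08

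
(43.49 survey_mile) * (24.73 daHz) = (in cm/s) 1.731e+09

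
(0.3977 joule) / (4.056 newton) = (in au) 6.554e-13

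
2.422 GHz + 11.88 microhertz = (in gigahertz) 2.422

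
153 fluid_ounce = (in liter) 4.525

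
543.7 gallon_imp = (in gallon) 653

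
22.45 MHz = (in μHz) 2.245e+13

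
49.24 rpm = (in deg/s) 295.4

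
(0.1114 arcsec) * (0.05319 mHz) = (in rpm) 2.743e-10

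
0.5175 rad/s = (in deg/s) 29.65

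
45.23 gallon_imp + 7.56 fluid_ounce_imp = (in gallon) 54.38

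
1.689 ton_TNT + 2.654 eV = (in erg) 7.067e+16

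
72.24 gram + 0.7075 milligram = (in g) 72.24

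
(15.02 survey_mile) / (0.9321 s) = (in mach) 76.16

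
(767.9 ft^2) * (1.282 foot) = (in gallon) 7364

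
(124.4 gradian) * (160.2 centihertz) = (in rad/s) 3.13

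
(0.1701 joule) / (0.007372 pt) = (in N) 6.541e+04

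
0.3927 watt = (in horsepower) 0.0005266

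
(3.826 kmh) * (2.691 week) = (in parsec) 5.606e-11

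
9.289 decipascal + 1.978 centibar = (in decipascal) 1.979e+04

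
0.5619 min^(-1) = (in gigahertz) 9.365e-12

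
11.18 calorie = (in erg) 4.678e+08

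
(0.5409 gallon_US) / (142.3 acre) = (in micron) 0.003556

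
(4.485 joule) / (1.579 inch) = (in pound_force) 25.14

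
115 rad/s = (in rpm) 1098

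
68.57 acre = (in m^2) 2.775e+05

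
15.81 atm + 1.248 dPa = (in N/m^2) 1.602e+06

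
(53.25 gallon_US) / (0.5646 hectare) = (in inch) 0.001406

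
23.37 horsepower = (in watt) 1.743e+04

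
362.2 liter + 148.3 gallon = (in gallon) 244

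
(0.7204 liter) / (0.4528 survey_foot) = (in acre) 1.29e-06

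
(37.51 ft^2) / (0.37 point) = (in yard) 2.92e+04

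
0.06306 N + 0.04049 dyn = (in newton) 0.06306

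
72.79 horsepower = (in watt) 5.428e+04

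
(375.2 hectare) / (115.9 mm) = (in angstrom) 3.237e+17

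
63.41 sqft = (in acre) 0.001456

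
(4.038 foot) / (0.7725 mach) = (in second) 0.004679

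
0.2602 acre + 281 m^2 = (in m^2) 1334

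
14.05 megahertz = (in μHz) 1.405e+13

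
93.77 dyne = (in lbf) 0.0002108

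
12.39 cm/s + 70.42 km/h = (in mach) 0.05781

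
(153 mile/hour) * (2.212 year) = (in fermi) 4.771e+24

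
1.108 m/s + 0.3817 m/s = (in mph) 3.332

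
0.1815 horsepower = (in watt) 135.3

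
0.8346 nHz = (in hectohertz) 8.346e-12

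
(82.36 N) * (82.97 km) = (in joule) 6.833e+06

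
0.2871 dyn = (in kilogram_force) 2.928e-07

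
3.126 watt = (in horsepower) 0.004192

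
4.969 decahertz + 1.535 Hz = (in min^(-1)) 3074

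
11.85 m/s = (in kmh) 42.66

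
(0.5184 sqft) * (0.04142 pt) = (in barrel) 4.426e-06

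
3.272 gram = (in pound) 0.007214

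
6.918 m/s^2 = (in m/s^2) 6.918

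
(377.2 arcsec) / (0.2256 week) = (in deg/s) 7.679e-07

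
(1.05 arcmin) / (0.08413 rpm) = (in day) 4.013e-07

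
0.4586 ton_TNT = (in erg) 1.919e+16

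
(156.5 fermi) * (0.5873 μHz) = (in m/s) 9.191e-20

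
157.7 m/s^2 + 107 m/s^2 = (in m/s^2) 264.7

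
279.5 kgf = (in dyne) 2.741e+08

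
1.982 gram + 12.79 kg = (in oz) 451.2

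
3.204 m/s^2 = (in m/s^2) 3.204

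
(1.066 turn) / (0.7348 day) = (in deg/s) 0.006045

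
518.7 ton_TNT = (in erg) 2.17e+19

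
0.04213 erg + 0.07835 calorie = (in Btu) 0.0003107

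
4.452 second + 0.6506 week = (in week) 0.6506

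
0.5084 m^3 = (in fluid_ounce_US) 1.719e+04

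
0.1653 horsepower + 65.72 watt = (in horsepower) 0.2534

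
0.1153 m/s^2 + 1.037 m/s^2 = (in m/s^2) 1.152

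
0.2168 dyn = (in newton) 2.168e-06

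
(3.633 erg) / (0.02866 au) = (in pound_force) 1.905e-17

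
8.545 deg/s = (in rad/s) 0.1491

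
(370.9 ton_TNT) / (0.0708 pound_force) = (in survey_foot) 1.617e+13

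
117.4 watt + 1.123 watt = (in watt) 118.5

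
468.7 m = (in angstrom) 4.687e+12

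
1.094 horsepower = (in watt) 815.8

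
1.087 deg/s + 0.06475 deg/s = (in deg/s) 1.152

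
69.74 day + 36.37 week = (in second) 2.802e+07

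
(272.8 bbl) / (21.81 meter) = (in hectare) 0.0001989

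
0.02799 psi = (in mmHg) 1.448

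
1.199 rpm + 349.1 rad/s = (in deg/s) 2.001e+04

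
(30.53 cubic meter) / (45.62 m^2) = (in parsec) 2.169e-17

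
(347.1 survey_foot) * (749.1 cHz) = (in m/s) 792.5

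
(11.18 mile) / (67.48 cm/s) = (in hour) 7.407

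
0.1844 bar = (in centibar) 18.44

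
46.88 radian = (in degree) 2686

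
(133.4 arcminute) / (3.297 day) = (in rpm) 1.301e-06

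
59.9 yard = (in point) 1.553e+05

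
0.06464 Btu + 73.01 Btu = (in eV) 4.812e+23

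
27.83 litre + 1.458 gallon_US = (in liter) 33.35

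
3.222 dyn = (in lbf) 7.243e-06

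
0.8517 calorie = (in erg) 3.564e+07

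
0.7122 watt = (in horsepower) 0.0009551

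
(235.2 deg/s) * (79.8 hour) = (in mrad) 1.179e+09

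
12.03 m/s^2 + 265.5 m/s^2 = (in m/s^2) 277.5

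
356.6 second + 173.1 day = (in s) 1.496e+07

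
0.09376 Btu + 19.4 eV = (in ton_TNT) 2.364e-08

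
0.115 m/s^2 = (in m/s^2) 0.115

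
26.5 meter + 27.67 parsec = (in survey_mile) 5.305e+14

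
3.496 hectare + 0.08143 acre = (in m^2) 3.529e+04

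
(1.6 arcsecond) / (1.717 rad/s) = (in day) 5.229e-11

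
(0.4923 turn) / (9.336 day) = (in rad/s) 3.835e-06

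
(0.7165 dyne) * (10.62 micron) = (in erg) 0.0007609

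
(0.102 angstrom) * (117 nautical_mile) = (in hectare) 2.21e-10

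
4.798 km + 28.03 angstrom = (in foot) 1.574e+04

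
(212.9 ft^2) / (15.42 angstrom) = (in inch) 5.05e+11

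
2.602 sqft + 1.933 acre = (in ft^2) 8.42e+04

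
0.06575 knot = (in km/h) 0.1218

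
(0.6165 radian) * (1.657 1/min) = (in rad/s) 0.01703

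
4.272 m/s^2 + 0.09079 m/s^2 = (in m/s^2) 4.363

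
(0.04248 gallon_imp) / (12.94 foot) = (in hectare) 4.896e-09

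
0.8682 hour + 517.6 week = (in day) 3623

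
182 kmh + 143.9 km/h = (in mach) 0.2659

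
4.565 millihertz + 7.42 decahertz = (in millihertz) 7.42e+04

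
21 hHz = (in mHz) 2.1e+06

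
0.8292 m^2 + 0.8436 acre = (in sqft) 3.676e+04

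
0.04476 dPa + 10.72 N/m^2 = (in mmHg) 0.08044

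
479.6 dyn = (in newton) 0.004796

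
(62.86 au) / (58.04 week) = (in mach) 786.8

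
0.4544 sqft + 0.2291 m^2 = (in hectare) 2.713e-05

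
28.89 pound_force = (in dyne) 1.285e+07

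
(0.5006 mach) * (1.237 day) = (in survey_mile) 1.132e+04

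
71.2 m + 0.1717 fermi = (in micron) 7.12e+07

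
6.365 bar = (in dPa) 6.365e+06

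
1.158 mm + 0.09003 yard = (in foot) 0.2739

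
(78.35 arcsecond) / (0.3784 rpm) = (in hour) 2.663e-06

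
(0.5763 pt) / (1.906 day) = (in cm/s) 1.235e-07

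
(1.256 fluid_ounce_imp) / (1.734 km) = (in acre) 5.086e-12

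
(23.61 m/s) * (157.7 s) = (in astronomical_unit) 2.489e-08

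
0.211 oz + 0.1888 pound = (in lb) 0.202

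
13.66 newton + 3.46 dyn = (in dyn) 1.366e+06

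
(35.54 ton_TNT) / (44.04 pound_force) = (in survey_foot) 2.49e+09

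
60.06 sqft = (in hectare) 0.000558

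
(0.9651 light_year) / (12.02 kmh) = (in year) 8.671e+07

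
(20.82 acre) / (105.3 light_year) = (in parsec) 2.741e-30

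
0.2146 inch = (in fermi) 5.451e+12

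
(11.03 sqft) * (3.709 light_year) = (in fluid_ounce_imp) 1.266e+21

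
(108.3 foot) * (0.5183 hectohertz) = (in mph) 3827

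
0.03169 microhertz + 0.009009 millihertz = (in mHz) 0.009041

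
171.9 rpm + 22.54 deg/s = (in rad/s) 18.39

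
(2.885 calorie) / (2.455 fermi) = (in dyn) 4.917e+20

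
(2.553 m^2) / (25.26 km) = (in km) 1.011e-07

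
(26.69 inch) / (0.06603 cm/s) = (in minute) 17.11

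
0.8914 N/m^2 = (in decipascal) 8.914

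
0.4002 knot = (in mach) 0.0006046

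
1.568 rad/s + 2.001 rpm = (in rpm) 16.97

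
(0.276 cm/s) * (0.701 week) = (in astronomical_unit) 7.822e-09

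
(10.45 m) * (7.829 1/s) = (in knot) 159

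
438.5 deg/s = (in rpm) 73.08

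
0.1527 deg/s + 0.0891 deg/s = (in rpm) 0.0403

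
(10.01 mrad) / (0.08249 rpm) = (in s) 1.159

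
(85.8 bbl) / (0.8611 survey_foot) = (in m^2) 51.97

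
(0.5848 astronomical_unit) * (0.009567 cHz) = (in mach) 2.458e+04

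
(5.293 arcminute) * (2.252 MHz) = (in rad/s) 3467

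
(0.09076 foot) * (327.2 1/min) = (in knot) 0.2932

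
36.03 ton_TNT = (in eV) 9.409e+29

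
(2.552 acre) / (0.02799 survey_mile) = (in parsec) 7.43e-15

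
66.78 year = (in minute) 3.51e+07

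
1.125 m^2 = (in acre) 0.000278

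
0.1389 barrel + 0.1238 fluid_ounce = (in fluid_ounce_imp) 777.4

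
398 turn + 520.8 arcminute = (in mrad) 2.501e+06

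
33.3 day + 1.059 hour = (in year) 0.09135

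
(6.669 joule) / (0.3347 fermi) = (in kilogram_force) 2.032e+15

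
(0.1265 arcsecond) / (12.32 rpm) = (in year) 1.507e-14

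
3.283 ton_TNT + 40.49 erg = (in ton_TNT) 3.283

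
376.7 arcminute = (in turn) 0.01744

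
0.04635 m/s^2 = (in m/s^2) 0.04635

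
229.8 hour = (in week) 1.368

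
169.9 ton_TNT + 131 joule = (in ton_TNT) 169.9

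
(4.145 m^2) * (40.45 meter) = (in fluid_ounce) 5.669e+06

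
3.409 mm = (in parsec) 1.105e-19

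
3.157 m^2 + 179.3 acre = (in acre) 179.3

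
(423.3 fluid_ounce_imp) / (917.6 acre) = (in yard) 3.542e-09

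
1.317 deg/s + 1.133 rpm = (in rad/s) 0.1416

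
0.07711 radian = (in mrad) 77.11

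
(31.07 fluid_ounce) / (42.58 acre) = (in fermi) 5.332e+06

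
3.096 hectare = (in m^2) 3.096e+04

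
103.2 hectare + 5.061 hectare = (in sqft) 1.165e+07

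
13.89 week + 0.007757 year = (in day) 100.1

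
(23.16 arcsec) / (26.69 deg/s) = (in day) 2.79e-09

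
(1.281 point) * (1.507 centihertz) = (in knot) 1.324e-05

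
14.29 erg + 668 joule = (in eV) 4.169e+21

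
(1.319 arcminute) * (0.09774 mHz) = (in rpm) 3.581e-07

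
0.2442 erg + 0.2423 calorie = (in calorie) 0.2423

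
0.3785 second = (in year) 1.2e-08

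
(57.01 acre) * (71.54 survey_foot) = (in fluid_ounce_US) 1.701e+11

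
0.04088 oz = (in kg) 0.001159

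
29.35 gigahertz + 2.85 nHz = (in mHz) 2.935e+13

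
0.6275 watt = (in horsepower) 0.0008415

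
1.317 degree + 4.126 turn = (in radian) 25.95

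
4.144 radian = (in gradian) 263.8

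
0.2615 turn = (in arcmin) 5648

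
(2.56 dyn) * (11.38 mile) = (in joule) 0.4688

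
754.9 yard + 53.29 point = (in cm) 6.903e+04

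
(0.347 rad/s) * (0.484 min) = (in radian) 10.08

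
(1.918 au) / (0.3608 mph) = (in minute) 2.965e+10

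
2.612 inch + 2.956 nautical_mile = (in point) 1.552e+07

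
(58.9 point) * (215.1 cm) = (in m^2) 0.04469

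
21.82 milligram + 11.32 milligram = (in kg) 3.314e-05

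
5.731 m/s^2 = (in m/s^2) 5.731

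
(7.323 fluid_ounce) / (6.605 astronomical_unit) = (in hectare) 2.192e-20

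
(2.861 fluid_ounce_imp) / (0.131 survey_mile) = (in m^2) 3.856e-07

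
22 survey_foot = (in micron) 6.706e+06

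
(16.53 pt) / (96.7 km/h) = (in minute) 3.618e-06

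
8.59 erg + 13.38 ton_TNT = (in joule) 5.598e+10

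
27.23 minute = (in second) 1634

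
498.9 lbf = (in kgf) 226.3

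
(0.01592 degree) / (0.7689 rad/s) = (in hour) 1.004e-07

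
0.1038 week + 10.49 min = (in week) 0.1048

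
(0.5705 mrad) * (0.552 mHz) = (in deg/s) 1.804e-05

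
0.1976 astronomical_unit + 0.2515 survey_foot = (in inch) 1.164e+12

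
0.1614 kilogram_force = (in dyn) 1.583e+05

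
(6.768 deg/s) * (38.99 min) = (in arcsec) 5.7e+07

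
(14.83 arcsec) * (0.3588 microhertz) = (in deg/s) 1.478e-09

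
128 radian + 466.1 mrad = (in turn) 20.45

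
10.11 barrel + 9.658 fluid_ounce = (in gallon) 424.7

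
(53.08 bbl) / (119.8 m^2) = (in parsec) 2.283e-18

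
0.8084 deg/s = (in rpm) 0.1347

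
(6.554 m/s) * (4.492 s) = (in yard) 32.2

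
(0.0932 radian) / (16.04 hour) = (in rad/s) 1.614e-06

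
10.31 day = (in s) 8.908e+05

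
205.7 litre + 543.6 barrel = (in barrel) 544.9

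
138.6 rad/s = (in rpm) 1324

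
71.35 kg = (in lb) 157.3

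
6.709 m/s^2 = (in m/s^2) 6.709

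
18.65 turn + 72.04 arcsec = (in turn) 18.65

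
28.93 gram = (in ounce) 1.02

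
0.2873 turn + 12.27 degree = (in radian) 2.019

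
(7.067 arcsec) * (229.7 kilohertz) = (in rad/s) 7.87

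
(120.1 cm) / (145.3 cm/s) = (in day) 9.567e-06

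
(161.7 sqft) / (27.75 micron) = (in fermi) 5.413e+20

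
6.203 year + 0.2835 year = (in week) 338.2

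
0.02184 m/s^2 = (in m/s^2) 0.02184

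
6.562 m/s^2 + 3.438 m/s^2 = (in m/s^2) 10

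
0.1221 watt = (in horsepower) 0.0001637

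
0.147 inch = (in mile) 2.32e-06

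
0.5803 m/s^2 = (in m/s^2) 0.5803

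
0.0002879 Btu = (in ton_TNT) 7.26e-11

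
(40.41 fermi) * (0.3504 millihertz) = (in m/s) 1.416e-17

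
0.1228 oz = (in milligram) 3481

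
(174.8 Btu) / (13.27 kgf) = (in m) 1417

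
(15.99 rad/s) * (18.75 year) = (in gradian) 6.019e+11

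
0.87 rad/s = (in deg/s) 49.85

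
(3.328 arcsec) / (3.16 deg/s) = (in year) 9.277e-12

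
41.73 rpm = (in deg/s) 250.4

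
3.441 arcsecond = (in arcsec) 3.441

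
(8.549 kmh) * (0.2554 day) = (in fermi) 5.24e+19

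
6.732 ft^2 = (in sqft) 6.732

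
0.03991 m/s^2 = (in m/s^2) 0.03991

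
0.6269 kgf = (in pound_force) 1.382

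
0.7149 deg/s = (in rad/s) 0.01248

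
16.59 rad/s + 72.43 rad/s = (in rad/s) 89.02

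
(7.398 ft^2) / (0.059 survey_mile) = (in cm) 0.7238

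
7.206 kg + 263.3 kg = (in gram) 2.705e+05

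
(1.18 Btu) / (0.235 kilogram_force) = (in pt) 1.531e+06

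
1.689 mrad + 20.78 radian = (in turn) 3.308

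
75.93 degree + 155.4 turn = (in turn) 155.6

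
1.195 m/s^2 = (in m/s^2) 1.195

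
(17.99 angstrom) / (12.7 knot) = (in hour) 7.649e-14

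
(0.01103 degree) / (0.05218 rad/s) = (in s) 0.003689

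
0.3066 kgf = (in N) 3.007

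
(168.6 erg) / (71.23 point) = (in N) 0.000671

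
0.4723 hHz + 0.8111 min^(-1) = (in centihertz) 4724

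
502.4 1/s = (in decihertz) 5024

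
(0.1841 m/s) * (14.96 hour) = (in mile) 6.161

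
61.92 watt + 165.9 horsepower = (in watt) 1.238e+05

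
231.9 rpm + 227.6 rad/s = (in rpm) 2405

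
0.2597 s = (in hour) 7.214e-05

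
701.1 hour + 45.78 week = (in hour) 8392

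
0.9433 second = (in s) 0.9433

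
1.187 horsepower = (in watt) 885.1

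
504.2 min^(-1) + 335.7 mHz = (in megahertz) 8.739e-06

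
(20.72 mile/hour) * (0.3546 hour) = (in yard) 1.293e+04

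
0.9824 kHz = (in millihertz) 9.824e+05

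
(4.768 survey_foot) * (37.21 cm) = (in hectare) 5.408e-05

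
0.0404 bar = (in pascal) 4040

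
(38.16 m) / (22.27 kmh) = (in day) 7.14e-05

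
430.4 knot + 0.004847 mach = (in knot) 433.6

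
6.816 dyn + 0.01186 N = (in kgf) 0.001216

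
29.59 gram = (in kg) 0.02959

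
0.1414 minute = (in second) 8.484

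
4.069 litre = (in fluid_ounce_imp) 143.2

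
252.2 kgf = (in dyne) 2.473e+08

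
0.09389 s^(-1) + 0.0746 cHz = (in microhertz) 9.464e+04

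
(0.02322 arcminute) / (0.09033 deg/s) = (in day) 4.959e-08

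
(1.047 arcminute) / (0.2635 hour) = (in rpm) 3.066e-06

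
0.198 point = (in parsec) 2.264e-21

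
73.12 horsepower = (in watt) 5.453e+04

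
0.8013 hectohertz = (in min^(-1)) 4808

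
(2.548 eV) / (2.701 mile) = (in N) 9.392e-23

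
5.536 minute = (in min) 5.536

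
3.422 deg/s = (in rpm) 0.5703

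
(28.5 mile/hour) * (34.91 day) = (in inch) 1.513e+09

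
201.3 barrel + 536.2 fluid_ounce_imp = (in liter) 3.202e+04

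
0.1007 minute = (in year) 1.916e-07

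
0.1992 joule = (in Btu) 0.0001888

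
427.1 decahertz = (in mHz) 4.271e+06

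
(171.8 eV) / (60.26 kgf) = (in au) 3.114e-31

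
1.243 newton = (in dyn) 1.243e+05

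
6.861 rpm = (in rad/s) 0.7185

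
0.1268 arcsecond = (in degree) 3.522e-05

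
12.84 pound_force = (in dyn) 5.712e+06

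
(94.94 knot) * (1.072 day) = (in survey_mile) 2811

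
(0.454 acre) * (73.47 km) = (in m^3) 1.35e+08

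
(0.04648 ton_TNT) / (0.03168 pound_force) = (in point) 3.912e+12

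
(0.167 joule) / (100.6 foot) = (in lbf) 0.001224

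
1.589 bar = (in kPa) 158.9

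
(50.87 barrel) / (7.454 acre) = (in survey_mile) 1.666e-07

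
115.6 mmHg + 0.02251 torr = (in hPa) 154.2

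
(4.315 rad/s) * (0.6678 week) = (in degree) 9.985e+07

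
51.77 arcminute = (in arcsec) 3106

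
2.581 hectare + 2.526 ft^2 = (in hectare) 2.581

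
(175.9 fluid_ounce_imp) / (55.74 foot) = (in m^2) 0.0002942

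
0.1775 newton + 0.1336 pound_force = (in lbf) 0.1735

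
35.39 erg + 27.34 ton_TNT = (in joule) 1.144e+11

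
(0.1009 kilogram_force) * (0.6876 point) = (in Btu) 2.275e-07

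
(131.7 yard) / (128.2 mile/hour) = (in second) 2.101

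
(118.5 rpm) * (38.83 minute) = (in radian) 2.891e+04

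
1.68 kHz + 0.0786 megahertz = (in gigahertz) 8.028e-05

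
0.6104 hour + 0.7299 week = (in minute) 7394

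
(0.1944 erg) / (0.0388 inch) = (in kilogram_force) 2.011e-06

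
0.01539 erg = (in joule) 1.539e-09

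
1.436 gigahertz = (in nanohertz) 1.436e+18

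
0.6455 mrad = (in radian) 0.0006455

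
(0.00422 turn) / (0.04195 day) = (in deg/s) 0.0004191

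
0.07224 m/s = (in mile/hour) 0.1616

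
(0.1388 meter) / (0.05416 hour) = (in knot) 0.001384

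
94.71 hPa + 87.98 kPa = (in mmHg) 730.9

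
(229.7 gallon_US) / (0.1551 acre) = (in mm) 1.385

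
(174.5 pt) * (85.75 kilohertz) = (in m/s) 5279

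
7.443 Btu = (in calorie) 1877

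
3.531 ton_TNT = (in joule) 1.477e+10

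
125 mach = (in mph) 9.521e+04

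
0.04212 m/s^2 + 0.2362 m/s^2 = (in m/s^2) 0.2783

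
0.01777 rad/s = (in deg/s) 1.018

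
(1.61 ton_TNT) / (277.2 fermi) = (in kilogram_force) 2.478e+21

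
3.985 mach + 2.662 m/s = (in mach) 3.993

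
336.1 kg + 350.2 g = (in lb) 741.7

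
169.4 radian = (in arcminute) 5.824e+05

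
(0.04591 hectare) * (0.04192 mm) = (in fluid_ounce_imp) 677.3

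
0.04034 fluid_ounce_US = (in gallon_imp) 0.0002624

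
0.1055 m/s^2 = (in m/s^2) 0.1055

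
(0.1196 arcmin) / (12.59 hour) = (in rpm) 7.33e-09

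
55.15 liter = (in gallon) 14.57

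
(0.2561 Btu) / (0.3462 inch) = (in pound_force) 6908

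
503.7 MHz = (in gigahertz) 0.5037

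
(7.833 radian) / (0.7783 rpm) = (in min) 1.602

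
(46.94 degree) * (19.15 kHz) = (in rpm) 1.498e+05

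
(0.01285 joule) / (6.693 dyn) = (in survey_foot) 629.9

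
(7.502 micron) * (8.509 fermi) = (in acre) 1.577e-23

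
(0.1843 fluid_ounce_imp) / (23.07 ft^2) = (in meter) 2.443e-06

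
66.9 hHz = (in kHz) 6.69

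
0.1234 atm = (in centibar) 12.5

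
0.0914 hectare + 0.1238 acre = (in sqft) 1.523e+04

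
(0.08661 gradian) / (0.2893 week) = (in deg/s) 4.455e-07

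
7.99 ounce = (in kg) 0.2265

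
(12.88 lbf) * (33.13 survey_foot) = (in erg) 5.785e+09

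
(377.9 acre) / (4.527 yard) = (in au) 2.47e-06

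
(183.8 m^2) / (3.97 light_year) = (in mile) 3.041e-18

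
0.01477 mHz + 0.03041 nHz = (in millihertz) 0.01477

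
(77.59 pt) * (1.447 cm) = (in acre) 9.787e-08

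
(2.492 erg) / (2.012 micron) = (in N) 0.1239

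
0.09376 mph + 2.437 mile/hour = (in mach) 0.003323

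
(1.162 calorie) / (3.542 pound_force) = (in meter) 0.3086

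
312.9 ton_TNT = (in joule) 1.309e+12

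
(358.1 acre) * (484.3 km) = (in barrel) 4.414e+12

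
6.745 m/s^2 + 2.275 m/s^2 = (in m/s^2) 9.02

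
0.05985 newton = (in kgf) 0.006103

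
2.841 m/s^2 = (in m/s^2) 2.841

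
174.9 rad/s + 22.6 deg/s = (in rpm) 1674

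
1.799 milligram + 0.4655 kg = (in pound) 1.026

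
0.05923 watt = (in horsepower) 7.943e-05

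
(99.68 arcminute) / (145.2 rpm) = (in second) 0.001907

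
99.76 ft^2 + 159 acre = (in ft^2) 6.926e+06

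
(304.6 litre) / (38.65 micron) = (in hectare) 0.7881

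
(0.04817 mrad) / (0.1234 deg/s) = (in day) 2.589e-07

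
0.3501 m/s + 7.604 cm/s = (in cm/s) 42.61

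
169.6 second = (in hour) 0.04711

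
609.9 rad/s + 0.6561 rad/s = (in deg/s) 3.498e+04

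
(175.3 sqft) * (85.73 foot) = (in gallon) 1.124e+05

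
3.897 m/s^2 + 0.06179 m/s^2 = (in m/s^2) 3.959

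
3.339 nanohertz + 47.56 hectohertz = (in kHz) 4.756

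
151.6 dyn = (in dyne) 151.6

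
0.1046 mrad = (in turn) 1.665e-05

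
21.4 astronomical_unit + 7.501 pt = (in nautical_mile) 1.729e+09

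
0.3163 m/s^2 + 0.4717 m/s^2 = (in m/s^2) 0.788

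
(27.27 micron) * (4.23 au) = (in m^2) 1.726e+07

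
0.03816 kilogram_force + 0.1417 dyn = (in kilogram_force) 0.03816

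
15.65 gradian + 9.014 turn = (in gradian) 3621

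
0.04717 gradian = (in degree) 0.04245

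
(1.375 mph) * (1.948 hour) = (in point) 1.222e+07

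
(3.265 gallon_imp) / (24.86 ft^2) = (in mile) 3.993e-06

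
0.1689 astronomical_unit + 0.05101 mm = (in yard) 2.763e+10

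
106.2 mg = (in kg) 0.0001062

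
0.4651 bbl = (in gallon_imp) 16.27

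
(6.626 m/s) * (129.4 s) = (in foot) 2813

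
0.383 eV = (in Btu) 5.816e-23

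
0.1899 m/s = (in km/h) 0.6836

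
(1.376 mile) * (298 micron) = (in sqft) 7.103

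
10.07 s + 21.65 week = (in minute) 2.182e+05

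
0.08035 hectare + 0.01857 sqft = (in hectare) 0.08035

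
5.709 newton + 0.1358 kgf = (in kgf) 0.718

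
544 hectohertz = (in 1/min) 3.264e+06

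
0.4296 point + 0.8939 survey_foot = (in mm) 272.6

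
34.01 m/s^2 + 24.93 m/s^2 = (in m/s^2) 58.94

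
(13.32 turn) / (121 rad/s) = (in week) 1.144e-06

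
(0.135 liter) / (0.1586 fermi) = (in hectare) 8.512e+07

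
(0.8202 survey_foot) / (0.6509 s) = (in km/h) 1.383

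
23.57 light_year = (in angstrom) 2.23e+27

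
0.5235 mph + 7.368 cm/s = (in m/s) 0.3077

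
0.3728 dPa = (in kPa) 3.728e-05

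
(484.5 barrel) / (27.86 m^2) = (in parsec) 8.96e-17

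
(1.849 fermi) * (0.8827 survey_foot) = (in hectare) 4.975e-20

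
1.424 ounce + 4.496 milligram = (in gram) 40.37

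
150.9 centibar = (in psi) 21.89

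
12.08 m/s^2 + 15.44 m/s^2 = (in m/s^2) 27.52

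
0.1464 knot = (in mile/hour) 0.1685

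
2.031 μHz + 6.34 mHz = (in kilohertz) 6.342e-06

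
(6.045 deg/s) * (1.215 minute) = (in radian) 7.691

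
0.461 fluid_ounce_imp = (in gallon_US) 0.00346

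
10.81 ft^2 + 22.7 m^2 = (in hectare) 0.00237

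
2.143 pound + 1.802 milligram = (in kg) 0.9721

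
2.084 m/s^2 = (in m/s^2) 2.084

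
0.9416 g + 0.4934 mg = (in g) 0.9421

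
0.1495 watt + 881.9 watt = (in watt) 882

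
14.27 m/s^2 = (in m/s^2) 14.27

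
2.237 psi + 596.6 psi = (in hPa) 4.129e+04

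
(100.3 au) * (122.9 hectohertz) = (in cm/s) 1.844e+19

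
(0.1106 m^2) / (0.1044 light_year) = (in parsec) 3.629e-33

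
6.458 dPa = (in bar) 6.458e-06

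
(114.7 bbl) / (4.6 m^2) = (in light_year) 4.19e-16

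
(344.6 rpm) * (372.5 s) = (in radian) 1.344e+04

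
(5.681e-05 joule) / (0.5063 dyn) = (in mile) 0.006972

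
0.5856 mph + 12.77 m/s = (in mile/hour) 29.15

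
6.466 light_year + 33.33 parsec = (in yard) 1.192e+18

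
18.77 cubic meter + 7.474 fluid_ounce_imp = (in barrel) 118.1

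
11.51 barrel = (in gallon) 483.4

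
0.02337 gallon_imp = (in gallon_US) 0.02807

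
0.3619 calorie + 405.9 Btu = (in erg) 4.282e+12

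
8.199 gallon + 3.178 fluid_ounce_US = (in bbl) 0.1958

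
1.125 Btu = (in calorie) 283.7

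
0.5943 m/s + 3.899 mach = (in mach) 3.901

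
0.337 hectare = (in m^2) 3370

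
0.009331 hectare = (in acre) 0.02306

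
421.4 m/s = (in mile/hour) 942.6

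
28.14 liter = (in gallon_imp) 6.19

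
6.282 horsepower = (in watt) 4684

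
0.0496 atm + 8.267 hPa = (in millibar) 58.52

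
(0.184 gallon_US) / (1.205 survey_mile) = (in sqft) 3.866e-06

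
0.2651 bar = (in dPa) 2.651e+05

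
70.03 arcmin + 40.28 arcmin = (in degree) 1.839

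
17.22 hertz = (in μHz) 1.722e+07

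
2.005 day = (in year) 0.005493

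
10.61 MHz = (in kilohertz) 1.061e+04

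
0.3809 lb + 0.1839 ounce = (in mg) 1.78e+05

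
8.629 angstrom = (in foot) 2.831e-09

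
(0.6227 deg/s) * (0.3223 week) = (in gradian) 1.349e+05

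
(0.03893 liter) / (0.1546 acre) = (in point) 0.0001764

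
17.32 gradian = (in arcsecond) 5.612e+04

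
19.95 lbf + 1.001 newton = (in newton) 89.74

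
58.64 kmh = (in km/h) 58.64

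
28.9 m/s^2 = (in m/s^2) 28.9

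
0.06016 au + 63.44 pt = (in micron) 9e+15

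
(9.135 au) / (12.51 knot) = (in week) 3.511e+05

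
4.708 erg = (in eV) 2.939e+12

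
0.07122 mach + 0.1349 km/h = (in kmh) 87.44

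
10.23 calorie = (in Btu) 0.04057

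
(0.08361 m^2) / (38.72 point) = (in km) 0.006121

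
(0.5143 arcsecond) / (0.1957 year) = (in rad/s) 4.04e-13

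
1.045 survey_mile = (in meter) 1682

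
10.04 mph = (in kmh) 16.16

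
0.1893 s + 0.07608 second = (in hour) 7.372e-05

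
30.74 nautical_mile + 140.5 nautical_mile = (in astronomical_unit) 2.12e-06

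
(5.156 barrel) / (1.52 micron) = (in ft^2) 5.805e+06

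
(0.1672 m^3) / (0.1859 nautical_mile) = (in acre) 1.2e-07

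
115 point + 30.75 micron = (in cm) 4.06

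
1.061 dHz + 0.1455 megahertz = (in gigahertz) 0.0001455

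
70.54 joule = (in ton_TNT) 1.686e-08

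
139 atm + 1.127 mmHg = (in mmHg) 1.056e+05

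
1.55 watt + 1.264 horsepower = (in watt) 944.1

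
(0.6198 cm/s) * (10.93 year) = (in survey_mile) 1327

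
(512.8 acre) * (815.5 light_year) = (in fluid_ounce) 5.414e+29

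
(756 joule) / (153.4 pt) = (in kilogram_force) 1425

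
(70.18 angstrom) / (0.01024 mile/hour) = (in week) 2.535e-12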